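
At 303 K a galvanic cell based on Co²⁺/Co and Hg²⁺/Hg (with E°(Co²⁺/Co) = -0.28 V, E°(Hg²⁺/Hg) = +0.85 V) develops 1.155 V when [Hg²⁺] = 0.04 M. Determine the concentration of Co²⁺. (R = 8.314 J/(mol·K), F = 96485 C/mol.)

From the Nernst equation, ln Q = nF(E° − E)/RT = 2×96485×(1.13 − 1.155)/(8.314×303) = -1.915, so Q = 0.147.
With Q = [Co²⁺]/[Hg²⁺] and the known concentrations, [Co²⁺] in the numerator gives [Co²⁺] = 0.0059 M.

0.0059 M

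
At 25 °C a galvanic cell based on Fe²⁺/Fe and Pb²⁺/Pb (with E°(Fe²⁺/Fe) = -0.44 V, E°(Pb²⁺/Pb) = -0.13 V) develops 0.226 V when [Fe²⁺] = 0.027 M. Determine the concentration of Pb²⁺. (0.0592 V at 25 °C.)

From the Nernst equation, log Q = n(E° − E)/0.0592 = 2(0.31 − 0.226)/0.0592 = 2.838, so Q = 688.
With Q = [Fe²⁺]/[Pb²⁺] and the known concentrations, [Pb²⁺] in the denominator gives [Pb²⁺] = 3.9 × 10^-5 M.

3.9 × 10^-5 M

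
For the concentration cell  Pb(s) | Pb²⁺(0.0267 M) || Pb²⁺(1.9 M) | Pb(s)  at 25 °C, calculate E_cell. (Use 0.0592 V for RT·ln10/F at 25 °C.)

Both half-cells are Pb²⁺/Pb, so E°_cell = 0. The concentrated side is the cathode; the cell reaction moves Pb²⁺ from high to low concentration with n = 2.
Q = [Pb²⁺]_dilute/[Pb²⁺]_conc = 0.0267/1.9 = 0.0141.
E = 0 − (0.0592/2) log Q = −(0.0592/2)(-1.852) = 0.0548 V.

0.055 V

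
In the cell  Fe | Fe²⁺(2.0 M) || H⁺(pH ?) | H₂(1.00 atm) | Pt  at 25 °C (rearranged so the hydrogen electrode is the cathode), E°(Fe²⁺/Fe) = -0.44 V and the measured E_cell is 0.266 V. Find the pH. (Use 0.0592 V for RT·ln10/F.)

pH = 2.79

E°_cell = 0.44 V and n = 2.
log Q = n(E° − E)/0.0592 = 2×(0.44 − 0.266)/0.0592 = 5.878.
With Q = [Fe²⁺]·P(H₂) / [H⁺]^2, solving for [H⁺] gives log[H⁺] = -2.789, so pH = 2.79.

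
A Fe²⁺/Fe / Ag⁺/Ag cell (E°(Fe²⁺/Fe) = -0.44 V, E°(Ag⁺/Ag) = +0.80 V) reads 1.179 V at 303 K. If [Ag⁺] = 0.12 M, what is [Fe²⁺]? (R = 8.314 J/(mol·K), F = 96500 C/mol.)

1.5 M

From the Nernst equation, ln Q = nF(E° − E)/RT = 2×96500×(1.24 − 1.179)/(8.314×303) = 4.673, so Q = 107.
With Q = [Fe²⁺]/[Ag⁺]^2 and the known concentrations, [Fe²⁺] in the numerator gives [Fe²⁺] = 1.5 M.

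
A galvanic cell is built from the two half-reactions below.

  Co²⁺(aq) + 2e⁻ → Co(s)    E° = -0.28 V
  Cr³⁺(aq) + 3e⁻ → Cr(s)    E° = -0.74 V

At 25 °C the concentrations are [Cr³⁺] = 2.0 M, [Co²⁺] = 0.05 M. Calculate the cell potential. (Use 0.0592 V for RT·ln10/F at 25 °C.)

0.416 V

The Co²⁺/Co couple has the higher reduction potential and acts as the cathode, so E°_cell = -0.28 − (-0.74) = 0.46 V.
Balancing electrons gives n = 6; the reaction quotient is Q = [Cr³⁺]^2/[Co²⁺]^3 = 3.2 × 10^4.
At 25 °C, E = E° − (0.0592/n) log Q = 0.46 − (0.0592/6)(4.505) = 0.460 − 0.044 = 0.416 V.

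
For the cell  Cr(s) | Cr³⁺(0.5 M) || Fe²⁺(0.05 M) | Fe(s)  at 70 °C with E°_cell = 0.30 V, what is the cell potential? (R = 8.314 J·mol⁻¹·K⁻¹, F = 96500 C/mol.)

0.263 V

Balancing electrons gives n = 6; the reaction quotient is Q = [Cr³⁺]^2/[Fe²⁺]^3 = 2000.
E = E° − (RT/nF) ln Q = 0.30 − (8.314×343)/(6×96500) × (7.601) = 0.300 − 0.037 = 0.263 V.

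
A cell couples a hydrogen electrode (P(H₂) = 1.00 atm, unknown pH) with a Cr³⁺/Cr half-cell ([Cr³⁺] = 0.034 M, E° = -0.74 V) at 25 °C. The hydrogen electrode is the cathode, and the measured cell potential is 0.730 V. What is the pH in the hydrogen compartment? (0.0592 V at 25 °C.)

E°_cell = 0.74 V and n = 6.
log Q = n(E° − E)/0.0592 = 6×(0.74 − 0.730)/0.0592 = 1.014.
With Q = [Cr³⁺]^2·P(H₂)^3 / [H⁺]^6, solving for [H⁺] gives log[H⁺] = -0.658, so pH = 0.66.

pH = 0.66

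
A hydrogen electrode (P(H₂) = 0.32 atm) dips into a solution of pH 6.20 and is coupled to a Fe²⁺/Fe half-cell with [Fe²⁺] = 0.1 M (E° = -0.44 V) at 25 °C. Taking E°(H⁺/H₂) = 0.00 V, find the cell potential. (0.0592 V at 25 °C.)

0.12 V

The hydrogen couple is the cathode, so E°_cell = 0.44 V; n = 2.
[H⁺] = 10^(−6.20) = 6.3 × 10^-7 M, and Q = [Fe²⁺]·P(H₂) / [H⁺]^2 = 8.04 × 10^10.
E = E° − (0.0592/2) log Q = 0.44 − (0.0592/2)(10.905) = 0.117 V.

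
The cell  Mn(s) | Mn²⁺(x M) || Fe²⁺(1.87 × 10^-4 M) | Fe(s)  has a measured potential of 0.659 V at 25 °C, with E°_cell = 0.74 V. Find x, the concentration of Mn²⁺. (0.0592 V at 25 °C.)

From the Nernst equation, log Q = n(E° − E)/0.0592 = 2(0.74 − 0.659)/0.0592 = 2.736, so Q = 545.
With Q = [Mn²⁺]/[Fe²⁺] and the known concentrations, [Mn²⁺] in the numerator gives [Mn²⁺] = 0.1 M.

0.1 M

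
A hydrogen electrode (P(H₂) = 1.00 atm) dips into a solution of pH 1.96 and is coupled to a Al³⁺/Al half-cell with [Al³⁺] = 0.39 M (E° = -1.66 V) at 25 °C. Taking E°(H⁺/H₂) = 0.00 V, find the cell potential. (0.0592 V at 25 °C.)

1.55 V

The hydrogen couple is the cathode, so E°_cell = 1.66 V; n = 6.
[H⁺] = 10^(−1.96) = 0.011 M, and Q = [Al³⁺]^2·P(H₂)^3 / [H⁺]^6 = 8.75 × 10^10.
E = E° − (0.0592/6) log Q = 1.66 − (0.0592/6)(10.942) = 1.552 V.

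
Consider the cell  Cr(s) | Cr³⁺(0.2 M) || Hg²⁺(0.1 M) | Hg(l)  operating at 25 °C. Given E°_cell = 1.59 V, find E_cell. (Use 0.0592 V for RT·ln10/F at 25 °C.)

1.57 V

Balancing electrons gives n = 6; the reaction quotient is Q = [Cr³⁺]^2/[Hg²⁺]^3 = 40.0.
At 25 °C, E = E° − (0.0592/n) log Q = 1.59 − (0.0592/6)(1.602) = 1.590 − 0.016 = 1.574 V.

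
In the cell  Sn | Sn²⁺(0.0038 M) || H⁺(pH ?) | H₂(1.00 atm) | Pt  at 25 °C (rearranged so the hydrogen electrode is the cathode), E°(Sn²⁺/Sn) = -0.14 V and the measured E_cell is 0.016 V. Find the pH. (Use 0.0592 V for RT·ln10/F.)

pH = 3.30

E°_cell = 0.14 V and n = 2.
log Q = n(E° − E)/0.0592 = 2×(0.14 − 0.016)/0.0592 = 4.189.
With Q = [Sn²⁺]·P(H₂) / [H⁺]^2, solving for [H⁺] gives log[H⁺] = -3.305, so pH = 3.30.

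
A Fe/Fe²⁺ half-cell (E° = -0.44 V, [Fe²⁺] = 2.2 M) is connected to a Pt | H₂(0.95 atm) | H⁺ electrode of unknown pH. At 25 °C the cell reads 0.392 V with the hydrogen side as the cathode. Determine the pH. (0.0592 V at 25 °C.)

E°_cell = 0.44 V and n = 2.
log Q = n(E° − E)/0.0592 = 2×(0.44 − 0.392)/0.0592 = 1.622.
With Q = [Fe²⁺]·P(H₂) / [H⁺]^2, solving for [H⁺] gives log[H⁺] = -0.651, so pH = 0.65.

pH = 0.65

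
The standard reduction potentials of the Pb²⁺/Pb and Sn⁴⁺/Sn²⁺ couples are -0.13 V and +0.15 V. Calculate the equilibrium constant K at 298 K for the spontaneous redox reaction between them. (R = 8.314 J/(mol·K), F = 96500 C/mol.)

3 × 10^9

E°_cell = +0.15 − (-0.13) = 0.28 V, with n = 2 electrons transferred.
At equilibrium E = 0, so the Nernst equation gives ln K = nFE°/RT = (2)(96500)(0.28)/((8.314)(298)) = 21.81.
K = e^21.81 = 3 × 10^9.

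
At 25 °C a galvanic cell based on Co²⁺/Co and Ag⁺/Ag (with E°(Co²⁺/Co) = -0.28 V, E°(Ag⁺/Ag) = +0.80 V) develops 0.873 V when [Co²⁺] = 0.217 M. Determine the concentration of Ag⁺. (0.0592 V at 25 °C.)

From the Nernst equation, log Q = n(E° − E)/0.0592 = 2(1.08 − 0.873)/0.0592 = 6.993, so Q = 9.85 × 10^6.
With Q = [Co²⁺]/[Ag⁺]^2 and the known concentrations, [Ag⁺]^2 in the denominator gives [Ag⁺] = 1.5 × 10^-4 M.

1.5 × 10^-4 M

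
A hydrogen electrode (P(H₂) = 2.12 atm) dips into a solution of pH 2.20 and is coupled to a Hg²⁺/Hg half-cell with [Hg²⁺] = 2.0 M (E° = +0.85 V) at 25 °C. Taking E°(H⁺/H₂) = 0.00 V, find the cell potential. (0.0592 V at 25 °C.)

1.00 V

The Hg²⁺/Hg couple is the cathode, so E°_cell = 0.85 V; n = 2.
[H⁺] = 10^(−2.20) = 0.0063 M, and Q = [H⁺]^2 / ([Hg²⁺]·P(H₂)) = 9.39 × 10^-6.
E = E° − (0.0592/2) log Q = 0.85 − (0.0592/2)(-5.027) = 0.999 V.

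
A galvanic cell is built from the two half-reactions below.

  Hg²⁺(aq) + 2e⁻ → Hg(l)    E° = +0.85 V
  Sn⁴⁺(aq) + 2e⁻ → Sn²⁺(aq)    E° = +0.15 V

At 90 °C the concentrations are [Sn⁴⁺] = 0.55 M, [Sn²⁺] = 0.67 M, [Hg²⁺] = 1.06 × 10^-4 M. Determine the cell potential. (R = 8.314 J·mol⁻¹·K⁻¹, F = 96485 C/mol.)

0.560 V

The Hg²⁺/Hg couple has the higher reduction potential and acts as the cathode, so E°_cell = +0.85 − (+0.15) = 0.70 V.
Balancing electrons gives n = 2; the reaction quotient is Q = [Sn⁴⁺]/([Sn²⁺]·[Hg²⁺]) = 7740.
E = E° − (RT/nF) ln Q = 0.70 − (8.314×363)/(2×96485) × (8.955) = 0.700 − 0.140 = 0.560 V.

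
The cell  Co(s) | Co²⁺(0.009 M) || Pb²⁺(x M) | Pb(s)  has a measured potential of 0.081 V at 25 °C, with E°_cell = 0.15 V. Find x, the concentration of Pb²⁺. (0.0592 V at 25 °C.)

4.2 × 10^-5 M

From the Nernst equation, log Q = n(E° − E)/0.0592 = 2(0.15 − 0.081)/0.0592 = 2.331, so Q = 214.
With Q = [Co²⁺]/[Pb²⁺] and the known concentrations, [Pb²⁺] in the denominator gives [Pb²⁺] = 4.2 × 10^-5 M.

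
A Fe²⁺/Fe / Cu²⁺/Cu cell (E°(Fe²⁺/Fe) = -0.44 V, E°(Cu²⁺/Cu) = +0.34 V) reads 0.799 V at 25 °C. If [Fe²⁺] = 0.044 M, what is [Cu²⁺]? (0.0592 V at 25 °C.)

From the Nernst equation, log Q = n(E° − E)/0.0592 = 2(0.78 − 0.799)/0.0592 = -0.642, so Q = 0.228.
With Q = [Fe²⁺]/[Cu²⁺] and the known concentrations, [Cu²⁺] in the denominator gives [Cu²⁺] = 0.19 M.

0.19 M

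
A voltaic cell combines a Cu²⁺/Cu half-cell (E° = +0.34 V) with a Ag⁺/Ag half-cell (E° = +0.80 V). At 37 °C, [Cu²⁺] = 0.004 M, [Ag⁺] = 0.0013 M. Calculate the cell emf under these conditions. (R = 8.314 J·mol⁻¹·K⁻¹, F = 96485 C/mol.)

The Ag⁺/Ag couple has the higher reduction potential and acts as the cathode, so E°_cell = +0.80 − (+0.34) = 0.46 V.
Balancing electrons gives n = 2; the reaction quotient is Q = [Cu²⁺]/[Ag⁺]^2 = 2370.
E = E° − (RT/nF) ln Q = 0.46 − (8.314×310)/(2×96485) × (7.769) = 0.460 − 0.104 = 0.356 V.

0.356 V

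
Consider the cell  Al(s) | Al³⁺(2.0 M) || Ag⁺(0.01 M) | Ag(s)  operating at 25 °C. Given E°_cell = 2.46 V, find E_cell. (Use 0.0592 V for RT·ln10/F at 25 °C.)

2.34 V

Balancing electrons gives n = 3; the reaction quotient is Q = [Al³⁺]/[Ag⁺]^3 = 2 × 10^6.
At 25 °C, E = E° − (0.0592/n) log Q = 2.46 − (0.0592/3)(6.301) = 2.460 − 0.124 = 2.336 V.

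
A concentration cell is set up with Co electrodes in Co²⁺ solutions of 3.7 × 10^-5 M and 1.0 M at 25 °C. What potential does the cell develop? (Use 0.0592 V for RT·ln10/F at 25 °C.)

0.13 V

Both half-cells are Co²⁺/Co, so E°_cell = 0. The concentrated side is the cathode; the cell reaction moves Co²⁺ from high to low concentration with n = 2.
Q = [Co²⁺]_dilute/[Co²⁺]_conc = 3.7 × 10^-5/1.0 = 3.7 × 10^-5.
E = 0 − (0.0592/2) log Q = −(0.0592/2)(-4.432) = 0.1312 V.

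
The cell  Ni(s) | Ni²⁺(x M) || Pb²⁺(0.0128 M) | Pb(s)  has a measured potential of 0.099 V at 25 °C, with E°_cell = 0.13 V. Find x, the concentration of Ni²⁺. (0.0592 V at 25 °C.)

0.14 M

From the Nernst equation, log Q = n(E° − E)/0.0592 = 2(0.13 − 0.099)/0.0592 = 1.047, so Q = 11.2.
With Q = [Ni²⁺]/[Pb²⁺] and the known concentrations, [Ni²⁺] in the numerator gives [Ni²⁺] = 0.14 M.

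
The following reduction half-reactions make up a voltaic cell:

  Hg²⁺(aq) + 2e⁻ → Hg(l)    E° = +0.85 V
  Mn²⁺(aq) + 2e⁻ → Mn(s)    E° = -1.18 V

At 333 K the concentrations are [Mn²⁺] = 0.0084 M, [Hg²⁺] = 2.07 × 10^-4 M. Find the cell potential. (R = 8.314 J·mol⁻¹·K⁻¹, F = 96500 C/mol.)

The Hg²⁺/Hg couple has the higher reduction potential and acts as the cathode, so E°_cell = +0.85 − (-1.18) = 2.03 V.
Balancing electrons gives n = 2; the reaction quotient is Q = [Mn²⁺]/[Hg²⁺] = 40.6.
E = E° − (RT/nF) ln Q = 2.03 − (8.314×333)/(2×96500) × (3.703) = 2.030 − 0.053 = 1.977 V.

1.98 V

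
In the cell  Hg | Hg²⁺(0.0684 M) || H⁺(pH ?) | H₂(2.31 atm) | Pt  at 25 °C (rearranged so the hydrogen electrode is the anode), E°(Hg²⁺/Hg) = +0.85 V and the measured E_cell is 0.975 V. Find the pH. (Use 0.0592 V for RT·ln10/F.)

pH = 2.51

E°_cell = 0.85 V and n = 2.
log Q = n(E° − E)/0.0592 = 2×(0.85 − 0.975)/0.0592 = -4.223.
With Q = [H⁺]^2 / ([Hg²⁺]·P(H₂)), solving for [H⁺] gives log[H⁺] = -2.512, so pH = 2.51.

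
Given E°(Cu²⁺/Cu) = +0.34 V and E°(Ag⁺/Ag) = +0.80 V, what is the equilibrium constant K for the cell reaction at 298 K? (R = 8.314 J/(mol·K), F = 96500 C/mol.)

3.6 × 10^15

E°_cell = +0.80 − (+0.34) = 0.46 V, with n = 2 electrons transferred.
At equilibrium E = 0, so the Nernst equation gives ln K = nFE°/RT = (2)(96500)(0.46)/((8.314)(298)) = 35.83.
K = e^35.83 = 3.6 × 10^15.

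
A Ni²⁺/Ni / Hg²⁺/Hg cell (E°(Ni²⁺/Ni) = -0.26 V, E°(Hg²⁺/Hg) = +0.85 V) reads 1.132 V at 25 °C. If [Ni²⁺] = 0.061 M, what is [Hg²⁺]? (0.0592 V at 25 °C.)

0.34 M

From the Nernst equation, log Q = n(E° − E)/0.0592 = 2(1.11 − 1.132)/0.0592 = -0.743, so Q = 0.181.
With Q = [Ni²⁺]/[Hg²⁺] and the known concentrations, [Hg²⁺] in the denominator gives [Hg²⁺] = 0.34 M.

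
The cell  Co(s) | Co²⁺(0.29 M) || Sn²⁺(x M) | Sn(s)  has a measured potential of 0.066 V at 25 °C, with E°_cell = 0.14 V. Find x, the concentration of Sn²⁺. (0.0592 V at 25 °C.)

From the Nernst equation, log Q = n(E° − E)/0.0592 = 2(0.14 − 0.066)/0.0592 = 2.500, so Q = 316.
With Q = [Co²⁺]/[Sn²⁺] and the known concentrations, [Sn²⁺] in the denominator gives [Sn²⁺] = 9.2 × 10^-4 M.

9.2 × 10^-4 M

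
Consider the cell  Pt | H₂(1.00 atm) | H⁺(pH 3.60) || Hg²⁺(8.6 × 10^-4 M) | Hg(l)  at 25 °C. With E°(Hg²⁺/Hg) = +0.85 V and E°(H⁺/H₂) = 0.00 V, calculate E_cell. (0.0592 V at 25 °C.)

The Hg²⁺/Hg couple is the cathode, so E°_cell = 0.85 V; n = 2.
[H⁺] = 10^(−3.60) = 2.5 × 10^-4 M, and Q = [H⁺]^2 / ([Hg²⁺]·P(H₂)) = 7.34 × 10^-5.
E = E° − (0.0592/2) log Q = 0.85 − (0.0592/2)(-4.134) = 0.972 V.

0.97 V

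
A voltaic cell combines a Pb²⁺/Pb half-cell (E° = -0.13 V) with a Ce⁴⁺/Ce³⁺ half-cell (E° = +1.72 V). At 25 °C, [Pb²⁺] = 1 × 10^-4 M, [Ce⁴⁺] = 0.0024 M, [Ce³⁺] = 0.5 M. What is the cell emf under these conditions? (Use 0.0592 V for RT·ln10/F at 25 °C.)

1.83 V

The Ce⁴⁺/Ce³⁺ couple has the higher reduction potential and acts as the cathode, so E°_cell = +1.72 − (-0.13) = 1.85 V.
Balancing electrons gives n = 2; the reaction quotient is Q = [Pb²⁺]·[Ce³⁺]^2/[Ce⁴⁺]^2 = 4.34.
At 25 °C, E = E° − (0.0592/n) log Q = 1.85 − (0.0592/2)(0.638) = 1.850 − 0.019 = 1.831 V.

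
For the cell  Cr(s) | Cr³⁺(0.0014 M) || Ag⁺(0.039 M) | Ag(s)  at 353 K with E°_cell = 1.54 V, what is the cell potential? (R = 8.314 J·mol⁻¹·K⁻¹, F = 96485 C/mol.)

Balancing electrons gives n = 3; the reaction quotient is Q = [Cr³⁺]/[Ag⁺]^3 = 23.6.
E = E° − (RT/nF) ln Q = 1.54 − (8.314×353)/(3×96485) × (3.161) = 1.540 − 0.032 = 1.508 V.

1.51 V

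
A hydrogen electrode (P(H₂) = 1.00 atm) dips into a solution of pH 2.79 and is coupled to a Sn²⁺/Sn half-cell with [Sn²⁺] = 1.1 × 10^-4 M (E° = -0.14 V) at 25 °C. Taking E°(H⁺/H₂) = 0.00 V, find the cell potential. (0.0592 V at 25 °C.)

The hydrogen couple is the cathode, so E°_cell = 0.14 V; n = 2.
[H⁺] = 10^(−2.79) = 0.0016 M, and Q = [Sn²⁺]·P(H₂) / [H⁺]^2 = 41.8.
E = E° − (0.0592/2) log Q = 0.14 − (0.0592/2)(1.621) = 0.092 V.

0.092 V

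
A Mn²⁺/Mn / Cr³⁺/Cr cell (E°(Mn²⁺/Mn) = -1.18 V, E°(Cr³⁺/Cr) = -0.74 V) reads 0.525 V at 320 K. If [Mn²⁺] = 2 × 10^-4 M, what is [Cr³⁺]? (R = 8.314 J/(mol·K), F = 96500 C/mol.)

0.029 M

From the Nernst equation, ln Q = nF(E° − E)/RT = 6×96500×(0.44 − 0.525)/(8.314×320) = -18.499, so Q = 9.25 × 10^-9.
With Q = [Mn²⁺]^3/[Cr³⁺]^2 and the known concentrations, [Cr³⁺]^2 in the denominator gives [Cr³⁺] = 0.029 M.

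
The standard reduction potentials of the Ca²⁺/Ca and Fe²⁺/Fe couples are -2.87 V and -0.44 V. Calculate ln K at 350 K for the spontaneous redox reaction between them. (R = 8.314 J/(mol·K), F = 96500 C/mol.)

E°_cell = -0.44 − (-2.87) = 2.43 V, with n = 2 electrons transferred.
At equilibrium E = 0, so the Nernst equation gives ln K = nFE°/RT = (2)(96500)(2.43)/((8.314)(350)) = 161.17.

ln K = 161.2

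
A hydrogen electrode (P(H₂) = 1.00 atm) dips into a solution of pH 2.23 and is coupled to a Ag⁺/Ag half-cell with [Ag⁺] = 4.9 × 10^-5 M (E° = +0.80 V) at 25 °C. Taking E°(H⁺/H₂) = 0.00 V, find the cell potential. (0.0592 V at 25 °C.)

The Ag⁺/Ag couple is the cathode, so E°_cell = 0.80 V; n = 2.
[H⁺] = 10^(−2.23) = 0.0059 M, and Q = [H⁺]^2 / ([Ag⁺]^2·P(H₂)) = 1.44 × 10^4.
E = E° − (0.0592/2) log Q = 0.80 − (0.0592/2)(4.160) = 0.677 V.

0.68 V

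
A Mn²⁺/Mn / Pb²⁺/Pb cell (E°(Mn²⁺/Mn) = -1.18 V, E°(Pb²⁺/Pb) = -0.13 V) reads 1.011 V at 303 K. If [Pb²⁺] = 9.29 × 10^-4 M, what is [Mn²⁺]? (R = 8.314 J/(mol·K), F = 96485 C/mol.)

From the Nernst equation, ln Q = nF(E° − E)/RT = 2×96485×(1.05 − 1.011)/(8.314×303) = 2.987, so Q = 19.8.
With Q = [Mn²⁺]/[Pb²⁺] and the known concentrations, [Mn²⁺] in the numerator gives [Mn²⁺] = 0.018 M.

0.018 M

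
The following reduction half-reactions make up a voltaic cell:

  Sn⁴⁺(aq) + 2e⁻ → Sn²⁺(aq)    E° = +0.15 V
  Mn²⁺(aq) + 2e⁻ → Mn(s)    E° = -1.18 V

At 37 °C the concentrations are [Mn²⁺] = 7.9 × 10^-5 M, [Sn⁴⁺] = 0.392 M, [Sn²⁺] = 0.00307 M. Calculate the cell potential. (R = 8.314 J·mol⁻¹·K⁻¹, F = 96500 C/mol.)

1.52 V

The Sn⁴⁺/Sn²⁺ couple has the higher reduction potential and acts as the cathode, so E°_cell = +0.15 − (-1.18) = 1.33 V.
Balancing electrons gives n = 2; the reaction quotient is Q = [Mn²⁺]·[Sn²⁺]/[Sn⁴⁺] = 6.19 × 10^-7.
E = E° − (RT/nF) ln Q = 1.33 − (8.314×310)/(2×96500) × (-14.296) = 1.330 + 0.191 = 1.521 V.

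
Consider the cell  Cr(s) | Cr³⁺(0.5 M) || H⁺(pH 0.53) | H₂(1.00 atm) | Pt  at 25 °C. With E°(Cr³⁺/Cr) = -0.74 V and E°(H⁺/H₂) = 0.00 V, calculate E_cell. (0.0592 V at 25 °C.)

0.71 V

The hydrogen couple is the cathode, so E°_cell = 0.74 V; n = 6.
[H⁺] = 10^(−0.53) = 0.30 M, and Q = [Cr³⁺]^2·P(H₂)^3 / [H⁺]^6 = 378.
E = E° − (0.0592/6) log Q = 0.74 − (0.0592/6)(2.578) = 0.715 V.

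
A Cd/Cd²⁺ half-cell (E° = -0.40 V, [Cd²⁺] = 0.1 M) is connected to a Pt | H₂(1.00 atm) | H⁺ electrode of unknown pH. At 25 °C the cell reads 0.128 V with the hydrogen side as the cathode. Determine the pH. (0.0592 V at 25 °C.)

pH = 5.09

E°_cell = 0.40 V and n = 2.
log Q = n(E° − E)/0.0592 = 2×(0.40 − 0.128)/0.0592 = 9.189.
With Q = [Cd²⁺]·P(H₂) / [H⁺]^2, solving for [H⁺] gives log[H⁺] = -5.095, so pH = 5.09.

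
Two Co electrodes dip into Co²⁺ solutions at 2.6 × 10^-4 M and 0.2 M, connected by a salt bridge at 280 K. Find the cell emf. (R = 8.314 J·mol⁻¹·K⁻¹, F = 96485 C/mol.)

Both half-cells are Co²⁺/Co, so E°_cell = 0. The concentrated side is the cathode; the cell reaction moves Co²⁺ from high to low concentration with n = 2.
Q = [Co²⁺]_dilute/[Co²⁺]_conc = 2.6 × 10^-4/0.2 = 0.00130.
E = 0 − (RT/nF) ln Q = −((8.314×280)/(2×96485))(-6.645) = 0.0802 V.

0.080 V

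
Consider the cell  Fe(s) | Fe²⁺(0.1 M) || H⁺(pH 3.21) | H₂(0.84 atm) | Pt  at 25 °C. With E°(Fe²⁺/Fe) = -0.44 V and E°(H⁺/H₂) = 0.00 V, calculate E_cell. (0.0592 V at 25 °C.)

0.28 V

The hydrogen couple is the cathode, so E°_cell = 0.44 V; n = 2.
[H⁺] = 10^(−3.21) = 6.2 × 10^-4 M, and Q = [Fe²⁺]·P(H₂) / [H⁺]^2 = 2.21 × 10^5.
E = E° − (0.0592/2) log Q = 0.44 − (0.0592/2)(5.344) = 0.282 V.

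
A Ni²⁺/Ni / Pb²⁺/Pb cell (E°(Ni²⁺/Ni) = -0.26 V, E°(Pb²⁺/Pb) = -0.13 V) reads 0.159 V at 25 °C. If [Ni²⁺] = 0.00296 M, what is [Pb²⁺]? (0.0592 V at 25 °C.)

From the Nernst equation, log Q = n(E° − E)/0.0592 = 2(0.13 − 0.159)/0.0592 = -0.980, so Q = 0.105.
With Q = [Ni²⁺]/[Pb²⁺] and the known concentrations, [Pb²⁺] in the denominator gives [Pb²⁺] = 0.028 M.

0.028 M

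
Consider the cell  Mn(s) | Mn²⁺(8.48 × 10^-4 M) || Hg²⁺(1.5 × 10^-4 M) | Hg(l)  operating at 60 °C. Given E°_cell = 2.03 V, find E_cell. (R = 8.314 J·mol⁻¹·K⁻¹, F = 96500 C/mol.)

Balancing electrons gives n = 2; the reaction quotient is Q = [Mn²⁺]/[Hg²⁺] = 5.65.
E = E° − (RT/nF) ln Q = 2.03 − (8.314×333)/(2×96500) × (1.732) = 2.030 − 0.025 = 2.005 V.

2.01 V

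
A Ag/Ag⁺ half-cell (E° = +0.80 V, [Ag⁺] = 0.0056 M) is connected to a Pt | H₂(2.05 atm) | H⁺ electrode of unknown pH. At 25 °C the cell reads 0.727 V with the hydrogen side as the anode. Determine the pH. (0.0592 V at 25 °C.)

E°_cell = 0.80 V and n = 2.
log Q = n(E° − E)/0.0592 = 2×(0.80 − 0.727)/0.0592 = 2.466.
With Q = [H⁺]^2 / ([Ag⁺]^2·P(H₂)), solving for [H⁺] gives log[H⁺] = -0.863, so pH = 0.86.

pH = 0.86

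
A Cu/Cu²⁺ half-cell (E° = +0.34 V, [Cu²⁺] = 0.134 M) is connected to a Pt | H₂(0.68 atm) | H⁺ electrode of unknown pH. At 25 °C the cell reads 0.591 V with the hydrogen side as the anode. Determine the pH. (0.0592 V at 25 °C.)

E°_cell = 0.34 V and n = 2.
log Q = n(E° − E)/0.0592 = 2×(0.34 − 0.591)/0.0592 = -8.480.
With Q = [H⁺]^2 / ([Cu²⁺]·P(H₂)), solving for [H⁺] gives log[H⁺] = -4.760, so pH = 4.76.

pH = 4.76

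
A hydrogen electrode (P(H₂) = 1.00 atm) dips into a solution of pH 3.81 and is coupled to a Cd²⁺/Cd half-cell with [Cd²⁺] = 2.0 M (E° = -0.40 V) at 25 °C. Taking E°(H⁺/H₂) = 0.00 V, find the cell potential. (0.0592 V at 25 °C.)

0.17 V

The hydrogen couple is the cathode, so E°_cell = 0.40 V; n = 2.
[H⁺] = 10^(−3.81) = 1.5 × 10^-4 M, and Q = [Cd²⁺]·P(H₂) / [H⁺]^2 = 8.34 × 10^7.
E = E° − (0.0592/2) log Q = 0.40 − (0.0592/2)(7.921) = 0.166 V.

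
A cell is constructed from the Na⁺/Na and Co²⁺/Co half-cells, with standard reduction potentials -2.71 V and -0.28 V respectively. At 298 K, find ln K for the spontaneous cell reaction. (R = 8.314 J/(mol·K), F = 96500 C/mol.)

E°_cell = -0.28 − (-2.71) = 2.43 V, with n = 2 electrons transferred.
At equilibrium E = 0, so the Nernst equation gives ln K = nFE°/RT = (2)(96500)(2.43)/((8.314)(298)) = 189.29.

ln K = 189.3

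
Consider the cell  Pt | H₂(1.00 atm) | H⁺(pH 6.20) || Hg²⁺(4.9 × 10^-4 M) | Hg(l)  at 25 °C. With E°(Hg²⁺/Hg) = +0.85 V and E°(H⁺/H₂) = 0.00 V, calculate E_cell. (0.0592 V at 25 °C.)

The Hg²⁺/Hg couple is the cathode, so E°_cell = 0.85 V; n = 2.
[H⁺] = 10^(−6.20) = 6.3 × 10^-7 M, and Q = [H⁺]^2 / ([Hg²⁺]·P(H₂)) = 8.12 × 10^-10.
E = E° − (0.0592/2) log Q = 0.85 − (0.0592/2)(-9.090) = 1.119 V.

1.12 V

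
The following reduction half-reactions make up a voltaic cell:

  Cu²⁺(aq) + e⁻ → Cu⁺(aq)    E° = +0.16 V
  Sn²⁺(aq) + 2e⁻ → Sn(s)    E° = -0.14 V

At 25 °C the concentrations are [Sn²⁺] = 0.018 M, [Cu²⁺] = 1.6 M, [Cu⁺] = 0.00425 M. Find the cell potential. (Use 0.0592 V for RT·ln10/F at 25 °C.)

0.504 V

The Cu²⁺/Cu⁺ couple has the higher reduction potential and acts as the cathode, so E°_cell = +0.16 − (-0.14) = 0.30 V.
Balancing electrons gives n = 2; the reaction quotient is Q = [Sn²⁺]·[Cu⁺]^2/[Cu²⁺]^2 = 1.27 × 10^-7.
At 25 °C, E = E° − (0.0592/n) log Q = 0.30 − (0.0592/2)(-6.896) = 0.300 + 0.204 = 0.504 V.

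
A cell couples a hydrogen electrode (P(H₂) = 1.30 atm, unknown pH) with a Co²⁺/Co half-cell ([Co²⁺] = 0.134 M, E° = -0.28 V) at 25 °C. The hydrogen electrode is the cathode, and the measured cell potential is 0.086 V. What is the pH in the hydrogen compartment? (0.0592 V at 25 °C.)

pH = 3.66

E°_cell = 0.28 V and n = 2.
log Q = n(E° − E)/0.0592 = 2×(0.28 − 0.086)/0.0592 = 6.554.
With Q = [Co²⁺]·P(H₂) / [H⁺]^2, solving for [H⁺] gives log[H⁺] = -3.657, so pH = 3.66.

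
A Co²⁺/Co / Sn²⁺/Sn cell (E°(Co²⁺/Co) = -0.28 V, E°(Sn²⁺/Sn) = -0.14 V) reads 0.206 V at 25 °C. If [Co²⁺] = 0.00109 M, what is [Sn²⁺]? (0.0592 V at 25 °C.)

From the Nernst equation, log Q = n(E° − E)/0.0592 = 2(0.14 − 0.206)/0.0592 = -2.230, so Q = 0.00589.
With Q = [Co²⁺]/[Sn²⁺] and the known concentrations, [Sn²⁺] in the denominator gives [Sn²⁺] = 0.18 M.

0.18 M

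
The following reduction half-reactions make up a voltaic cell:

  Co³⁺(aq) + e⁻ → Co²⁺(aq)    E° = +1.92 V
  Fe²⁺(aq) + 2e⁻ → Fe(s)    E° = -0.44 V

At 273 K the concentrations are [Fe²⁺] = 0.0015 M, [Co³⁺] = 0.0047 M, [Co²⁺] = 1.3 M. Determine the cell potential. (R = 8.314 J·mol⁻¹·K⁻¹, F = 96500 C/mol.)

The Co³⁺/Co²⁺ couple has the higher reduction potential and acts as the cathode, so E°_cell = +1.92 − (-0.44) = 2.36 V.
Balancing electrons gives n = 2; the reaction quotient is Q = [Fe²⁺]·[Co²⁺]^2/[Co³⁺]^2 = 115.
E = E° − (RT/nF) ln Q = 2.36 − (8.314×273)/(2×96500) × (4.743) = 2.360 − 0.056 = 2.304 V.

2.30 V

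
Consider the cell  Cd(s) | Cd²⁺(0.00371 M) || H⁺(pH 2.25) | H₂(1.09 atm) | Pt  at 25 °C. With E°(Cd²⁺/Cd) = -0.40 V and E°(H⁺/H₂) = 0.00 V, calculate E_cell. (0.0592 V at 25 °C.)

0.34 V

The hydrogen couple is the cathode, so E°_cell = 0.40 V; n = 2.
[H⁺] = 10^(−2.25) = 0.0056 M, and Q = [Cd²⁺]·P(H₂) / [H⁺]^2 = 128.
E = E° − (0.0592/2) log Q = 0.40 − (0.0592/2)(2.107) = 0.338 V.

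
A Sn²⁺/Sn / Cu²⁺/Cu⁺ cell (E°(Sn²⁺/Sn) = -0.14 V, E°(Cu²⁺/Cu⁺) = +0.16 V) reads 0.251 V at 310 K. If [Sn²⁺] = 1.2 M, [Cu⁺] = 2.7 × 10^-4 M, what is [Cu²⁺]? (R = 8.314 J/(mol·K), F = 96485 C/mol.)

From the Nernst equation, ln Q = nF(E° − E)/RT = 2×96485×(0.30 − 0.251)/(8.314×310) = 3.669, so Q = 39.2.
With Q = [Sn²⁺]·[Cu⁺]^2/[Cu²⁺]^2 and the known concentrations, [Cu²⁺]^2 in the denominator gives [Cu²⁺] = 4.7 × 10^-5 M.

4.7 × 10^-5 M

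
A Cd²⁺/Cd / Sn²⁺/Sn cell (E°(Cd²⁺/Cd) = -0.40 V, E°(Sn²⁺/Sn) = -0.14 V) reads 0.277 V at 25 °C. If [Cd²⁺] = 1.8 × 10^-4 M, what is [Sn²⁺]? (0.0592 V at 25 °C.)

6.8 × 10^-4 M

From the Nernst equation, log Q = n(E° − E)/0.0592 = 2(0.26 − 0.277)/0.0592 = -0.574, so Q = 0.266.
With Q = [Cd²⁺]/[Sn²⁺] and the known concentrations, [Sn²⁺] in the denominator gives [Sn²⁺] = 6.8 × 10^-4 M.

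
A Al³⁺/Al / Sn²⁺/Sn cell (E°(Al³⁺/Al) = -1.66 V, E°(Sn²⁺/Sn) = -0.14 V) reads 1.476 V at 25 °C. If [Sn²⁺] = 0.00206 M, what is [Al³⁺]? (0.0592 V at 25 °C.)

0.016 M

From the Nernst equation, log Q = n(E° − E)/0.0592 = 6(1.52 − 1.476)/0.0592 = 4.459, so Q = 2.88 × 10^4.
With Q = [Al³⁺]^2/[Sn²⁺]^3 and the known concentrations, [Al³⁺]^2 in the numerator gives [Al³⁺] = 0.016 M.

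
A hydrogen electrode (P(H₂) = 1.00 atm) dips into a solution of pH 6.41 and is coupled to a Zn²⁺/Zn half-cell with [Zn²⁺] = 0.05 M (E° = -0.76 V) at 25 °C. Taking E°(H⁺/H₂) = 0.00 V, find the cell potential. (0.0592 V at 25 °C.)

0.42 V

The hydrogen couple is the cathode, so E°_cell = 0.76 V; n = 2.
[H⁺] = 10^(−6.41) = 3.9 × 10^-7 M, and Q = [Zn²⁺]·P(H₂) / [H⁺]^2 = 3.3 × 10^11.
E = E° − (0.0592/2) log Q = 0.76 − (0.0592/2)(11.519) = 0.419 V.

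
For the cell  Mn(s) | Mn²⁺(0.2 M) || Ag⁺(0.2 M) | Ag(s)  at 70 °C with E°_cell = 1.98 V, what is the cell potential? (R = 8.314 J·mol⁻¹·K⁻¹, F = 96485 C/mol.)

Balancing electrons gives n = 2; the reaction quotient is Q = [Mn²⁺]/[Ag⁺]^2 = 5.00.
E = E° − (RT/nF) ln Q = 1.98 − (8.314×343)/(2×96485) × (1.609) = 1.980 − 0.024 = 1.956 V.

1.96 V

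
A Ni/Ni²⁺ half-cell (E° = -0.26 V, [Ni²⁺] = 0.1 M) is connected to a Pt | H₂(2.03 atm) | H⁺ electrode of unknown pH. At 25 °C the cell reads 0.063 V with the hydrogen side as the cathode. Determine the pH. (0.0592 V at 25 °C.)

E°_cell = 0.26 V and n = 2.
log Q = n(E° − E)/0.0592 = 2×(0.26 − 0.063)/0.0592 = 6.655.
With Q = [Ni²⁺]·P(H₂) / [H⁺]^2, solving for [H⁺] gives log[H⁺] = -3.674, so pH = 3.67.

pH = 3.67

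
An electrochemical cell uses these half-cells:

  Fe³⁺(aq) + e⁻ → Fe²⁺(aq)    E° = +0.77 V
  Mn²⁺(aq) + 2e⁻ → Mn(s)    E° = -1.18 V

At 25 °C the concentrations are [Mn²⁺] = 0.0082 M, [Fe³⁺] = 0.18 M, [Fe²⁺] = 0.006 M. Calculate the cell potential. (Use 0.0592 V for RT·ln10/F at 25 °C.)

The Fe³⁺/Fe²⁺ couple has the higher reduction potential and acts as the cathode, so E°_cell = +0.77 − (-1.18) = 1.95 V.
Balancing electrons gives n = 2; the reaction quotient is Q = [Mn²⁺]·[Fe²⁺]^2/[Fe³⁺]^2 = 9.11 × 10^-6.
At 25 °C, E = E° − (0.0592/n) log Q = 1.95 − (0.0592/2)(-5.040) = 1.950 + 0.149 = 2.099 V.

2.10 V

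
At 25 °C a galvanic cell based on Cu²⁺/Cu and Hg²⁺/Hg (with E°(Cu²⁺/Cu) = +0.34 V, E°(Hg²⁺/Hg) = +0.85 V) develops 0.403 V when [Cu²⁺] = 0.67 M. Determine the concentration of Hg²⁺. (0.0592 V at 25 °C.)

From the Nernst equation, log Q = n(E° − E)/0.0592 = 2(0.51 − 0.403)/0.0592 = 3.615, so Q = 4120.
With Q = [Cu²⁺]/[Hg²⁺] and the known concentrations, [Hg²⁺] in the denominator gives [Hg²⁺] = 1.6 × 10^-4 M.

1.6 × 10^-4 M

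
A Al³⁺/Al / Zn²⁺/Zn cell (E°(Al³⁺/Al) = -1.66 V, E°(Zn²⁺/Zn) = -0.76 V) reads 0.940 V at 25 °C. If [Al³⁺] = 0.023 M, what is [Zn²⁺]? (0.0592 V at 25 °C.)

1.8 M

From the Nernst equation, log Q = n(E° − E)/0.0592 = 6(0.90 − 0.940)/0.0592 = -4.054, so Q = 8.83 × 10^-5.
With Q = [Al³⁺]^2/[Zn²⁺]^3 and the known concentrations, [Zn²⁺]^3 in the denominator gives [Zn²⁺] = 1.8 M.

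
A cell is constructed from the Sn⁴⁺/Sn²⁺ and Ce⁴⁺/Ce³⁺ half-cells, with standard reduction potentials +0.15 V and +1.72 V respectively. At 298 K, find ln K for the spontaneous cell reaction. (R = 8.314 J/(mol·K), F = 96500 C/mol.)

ln K = 122.3

E°_cell = +1.72 − (+0.15) = 1.57 V, with n = 2 electrons transferred.
At equilibrium E = 0, so the Nernst equation gives ln K = nFE°/RT = (2)(96500)(1.57)/((8.314)(298)) = 122.30.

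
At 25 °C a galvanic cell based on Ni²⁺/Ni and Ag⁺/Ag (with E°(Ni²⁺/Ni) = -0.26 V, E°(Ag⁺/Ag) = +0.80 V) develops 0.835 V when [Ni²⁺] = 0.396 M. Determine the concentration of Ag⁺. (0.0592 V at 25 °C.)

1 × 10^-4 M

From the Nernst equation, log Q = n(E° − E)/0.0592 = 2(1.06 − 0.835)/0.0592 = 7.601, so Q = 3.99 × 10^7.
With Q = [Ni²⁺]/[Ag⁺]^2 and the known concentrations, [Ag⁺]^2 in the denominator gives [Ag⁺] = 1 × 10^-4 M.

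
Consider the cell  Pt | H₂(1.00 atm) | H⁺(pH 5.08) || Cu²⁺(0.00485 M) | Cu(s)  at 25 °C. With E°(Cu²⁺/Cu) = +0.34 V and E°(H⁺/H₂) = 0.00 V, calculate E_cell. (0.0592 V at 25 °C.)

The Cu²⁺/Cu couple is the cathode, so E°_cell = 0.34 V; n = 2.
[H⁺] = 10^(−5.08) = 8.3 × 10^-6 M, and Q = [H⁺]^2 / ([Cu²⁺]·P(H₂)) = 1.43 × 10^-8.
E = E° − (0.0592/2) log Q = 0.34 − (0.0592/2)(-7.846) = 0.572 V.

0.57 V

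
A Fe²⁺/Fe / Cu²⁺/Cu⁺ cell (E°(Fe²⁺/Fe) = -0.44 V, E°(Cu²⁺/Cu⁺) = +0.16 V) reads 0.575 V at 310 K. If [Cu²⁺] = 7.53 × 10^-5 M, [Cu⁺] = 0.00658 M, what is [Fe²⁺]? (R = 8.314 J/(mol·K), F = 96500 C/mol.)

From the Nernst equation, ln Q = nF(E° − E)/RT = 2×96500×(0.60 − 0.575)/(8.314×310) = 1.872, so Q = 6.50.
With Q = [Fe²⁺]·[Cu⁺]^2/[Cu²⁺]^2 and the known concentrations, [Fe²⁺] in the numerator gives [Fe²⁺] = 8.5 × 10^-4 M.

8.5 × 10^-4 M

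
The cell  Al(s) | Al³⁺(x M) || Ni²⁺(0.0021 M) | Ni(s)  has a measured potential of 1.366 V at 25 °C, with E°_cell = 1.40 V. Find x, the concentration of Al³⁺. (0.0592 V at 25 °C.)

From the Nernst equation, log Q = n(E° − E)/0.0592 = 6(1.40 − 1.366)/0.0592 = 3.446, so Q = 2790.
With Q = [Al³⁺]^2/[Ni²⁺]^3 and the known concentrations, [Al³⁺]^2 in the numerator gives [Al³⁺] = 0.0051 M.

0.0051 M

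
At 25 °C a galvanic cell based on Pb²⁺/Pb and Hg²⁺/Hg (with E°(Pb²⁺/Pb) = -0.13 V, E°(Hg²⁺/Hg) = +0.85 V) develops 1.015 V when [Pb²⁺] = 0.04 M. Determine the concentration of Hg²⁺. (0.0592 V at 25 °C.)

0.61 M

From the Nernst equation, log Q = n(E° − E)/0.0592 = 2(0.98 − 1.015)/0.0592 = -1.182, so Q = 0.0657.
With Q = [Pb²⁺]/[Hg²⁺] and the known concentrations, [Hg²⁺] in the denominator gives [Hg²⁺] = 0.61 M.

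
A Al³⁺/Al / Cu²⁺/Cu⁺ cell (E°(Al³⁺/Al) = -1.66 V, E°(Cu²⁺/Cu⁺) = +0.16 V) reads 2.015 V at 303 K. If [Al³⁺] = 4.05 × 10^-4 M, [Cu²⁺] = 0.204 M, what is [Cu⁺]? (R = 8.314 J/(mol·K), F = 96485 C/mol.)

0.0016 M

From the Nernst equation, ln Q = nF(E° − E)/RT = 3×96485×(1.82 − 2.015)/(8.314×303) = -22.406, so Q = 1.86 × 10^-10.
With Q = [Al³⁺]·[Cu⁺]^3/[Cu²⁺]^3 and the known concentrations, [Cu⁺]^3 in the numerator gives [Cu⁺] = 0.0016 M.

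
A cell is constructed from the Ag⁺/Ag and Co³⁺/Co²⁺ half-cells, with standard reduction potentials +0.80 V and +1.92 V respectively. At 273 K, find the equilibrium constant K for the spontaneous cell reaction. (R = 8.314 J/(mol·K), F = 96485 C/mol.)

E°_cell = +1.92 − (+0.80) = 1.12 V, with n = 1 electron transferred.
At equilibrium E = 0, so the Nernst equation gives ln K = nFE°/RT = (1)(96485)(1.12)/((8.314)(273)) = 47.61.
K = e^47.61 = 4.8 × 10^20.

4.8 × 10^20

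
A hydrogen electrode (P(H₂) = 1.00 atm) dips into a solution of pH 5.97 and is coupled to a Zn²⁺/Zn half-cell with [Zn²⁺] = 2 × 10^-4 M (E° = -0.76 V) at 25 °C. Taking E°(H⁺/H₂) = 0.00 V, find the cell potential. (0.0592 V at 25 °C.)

0.52 V

The hydrogen couple is the cathode, so E°_cell = 0.76 V; n = 2.
[H⁺] = 10^(−5.97) = 1.1 × 10^-6 M, and Q = [Zn²⁺]·P(H₂) / [H⁺]^2 = 1.74 × 10^8.
E = E° − (0.0592/2) log Q = 0.76 − (0.0592/2)(8.241) = 0.516 V.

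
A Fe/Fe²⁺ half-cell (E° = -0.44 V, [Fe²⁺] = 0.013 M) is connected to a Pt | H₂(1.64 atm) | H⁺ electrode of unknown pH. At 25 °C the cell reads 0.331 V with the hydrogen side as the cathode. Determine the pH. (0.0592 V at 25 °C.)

E°_cell = 0.44 V and n = 2.
log Q = n(E° − E)/0.0592 = 2×(0.44 − 0.331)/0.0592 = 3.682.
With Q = [Fe²⁺]·P(H₂) / [H⁺]^2, solving for [H⁺] gives log[H⁺] = -2.677, so pH = 2.68.

pH = 2.68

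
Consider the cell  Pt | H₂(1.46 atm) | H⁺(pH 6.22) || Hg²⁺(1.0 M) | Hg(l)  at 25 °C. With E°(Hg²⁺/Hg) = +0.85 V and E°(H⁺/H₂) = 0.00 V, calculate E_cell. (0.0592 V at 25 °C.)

1.22 V

The Hg²⁺/Hg couple is the cathode, so E°_cell = 0.85 V; n = 2.
[H⁺] = 10^(−6.22) = 6 × 10^-7 M, and Q = [H⁺]^2 / ([Hg²⁺]·P(H₂)) = 2.49 × 10^-13.
E = E° − (0.0592/2) log Q = 0.85 − (0.0592/2)(-12.604) = 1.223 V.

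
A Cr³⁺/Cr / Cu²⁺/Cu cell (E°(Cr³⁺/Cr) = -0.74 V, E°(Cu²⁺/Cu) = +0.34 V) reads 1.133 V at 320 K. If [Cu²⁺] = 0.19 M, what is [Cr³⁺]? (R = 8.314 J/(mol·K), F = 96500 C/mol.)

From the Nernst equation, ln Q = nF(E° − E)/RT = 6×96500×(1.08 − 1.133)/(8.314×320) = -11.534, so Q = 9.79 × 10^-6.
With Q = [Cr³⁺]^2/[Cu²⁺]^3 and the known concentrations, [Cr³⁺]^2 in the numerator gives [Cr³⁺] = 2.6 × 10^-4 M.

2.6 × 10^-4 M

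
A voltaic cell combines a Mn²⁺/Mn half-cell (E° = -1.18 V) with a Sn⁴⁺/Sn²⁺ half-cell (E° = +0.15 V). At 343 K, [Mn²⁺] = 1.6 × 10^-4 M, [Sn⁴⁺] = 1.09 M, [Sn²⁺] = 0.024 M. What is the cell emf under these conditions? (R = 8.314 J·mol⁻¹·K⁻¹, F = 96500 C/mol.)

The Sn⁴⁺/Sn²⁺ couple has the higher reduction potential and acts as the cathode, so E°_cell = +0.15 − (-1.18) = 1.33 V.
Balancing electrons gives n = 2; the reaction quotient is Q = [Mn²⁺]·[Sn²⁺]/[Sn⁴⁺] = 3.52 × 10^-6.
E = E° − (RT/nF) ln Q = 1.33 − (8.314×343)/(2×96500) × (-12.556) = 1.330 + 0.186 = 1.516 V.

1.52 V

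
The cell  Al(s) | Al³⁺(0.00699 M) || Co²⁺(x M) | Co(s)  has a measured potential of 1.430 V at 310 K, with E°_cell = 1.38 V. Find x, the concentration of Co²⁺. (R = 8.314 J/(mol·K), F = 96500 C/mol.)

1.5 M

From the Nernst equation, ln Q = nF(E° − E)/RT = 6×96500×(1.38 − 1.430)/(8.314×310) = -11.233, so Q = 1.32 × 10^-5.
With Q = [Al³⁺]^2/[Co²⁺]^3 and the known concentrations, [Co²⁺]^3 in the denominator gives [Co²⁺] = 1.5 M.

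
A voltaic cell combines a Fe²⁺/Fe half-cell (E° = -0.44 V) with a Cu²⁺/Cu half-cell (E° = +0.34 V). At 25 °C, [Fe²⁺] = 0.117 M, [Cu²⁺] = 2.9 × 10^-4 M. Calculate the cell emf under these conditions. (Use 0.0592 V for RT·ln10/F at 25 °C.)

The Cu²⁺/Cu couple has the higher reduction potential and acts as the cathode, so E°_cell = +0.34 − (-0.44) = 0.78 V.
Balancing electrons gives n = 2; the reaction quotient is Q = [Fe²⁺]/[Cu²⁺] = 403.
At 25 °C, E = E° − (0.0592/n) log Q = 0.78 − (0.0592/2)(2.606) = 0.780 − 0.077 = 0.703 V.

0.703 V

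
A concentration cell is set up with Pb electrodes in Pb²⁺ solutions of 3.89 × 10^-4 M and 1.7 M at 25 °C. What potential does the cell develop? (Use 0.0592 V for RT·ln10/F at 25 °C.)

Both half-cells are Pb²⁺/Pb, so E°_cell = 0. The concentrated side is the cathode; the cell reaction moves Pb²⁺ from high to low concentration with n = 2.
Q = [Pb²⁺]_dilute/[Pb²⁺]_conc = 3.89 × 10^-4/1.7 = 2.29 × 10^-4.
E = 0 − (0.0592/2) log Q = −(0.0592/2)(-3.640) = 0.1077 V.

0.11 V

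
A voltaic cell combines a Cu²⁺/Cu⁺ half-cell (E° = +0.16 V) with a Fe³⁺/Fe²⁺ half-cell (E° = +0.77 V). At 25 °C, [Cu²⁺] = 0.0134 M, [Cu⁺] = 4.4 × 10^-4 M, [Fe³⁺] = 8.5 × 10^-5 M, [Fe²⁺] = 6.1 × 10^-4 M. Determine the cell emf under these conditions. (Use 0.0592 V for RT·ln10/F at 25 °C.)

The Fe³⁺/Fe²⁺ couple has the higher reduction potential and acts as the cathode, so E°_cell = +0.77 − (+0.16) = 0.61 V.
Balancing electrons gives n = 1; the reaction quotient is Q = [Cu²⁺]·[Fe²⁺]/([Cu⁺]·[Fe³⁺]) = 219.
At 25 °C, E = E° − (0.0592/n) log Q = 0.61 − (0.0592/1)(2.340) = 0.610 − 0.139 = 0.471 V.

0.471 V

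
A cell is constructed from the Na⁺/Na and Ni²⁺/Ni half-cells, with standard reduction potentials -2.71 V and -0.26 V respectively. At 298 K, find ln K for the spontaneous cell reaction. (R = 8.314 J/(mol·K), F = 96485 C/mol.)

ln K = 190.8

E°_cell = -0.26 − (-2.71) = 2.45 V, with n = 2 electrons transferred.
At equilibrium E = 0, so the Nernst equation gives ln K = nFE°/RT = (2)(96485)(2.45)/((8.314)(298)) = 190.82.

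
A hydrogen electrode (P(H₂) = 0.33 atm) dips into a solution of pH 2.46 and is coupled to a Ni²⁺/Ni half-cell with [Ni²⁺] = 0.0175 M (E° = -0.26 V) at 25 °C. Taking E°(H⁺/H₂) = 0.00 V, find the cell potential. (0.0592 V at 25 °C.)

The hydrogen couple is the cathode, so E°_cell = 0.26 V; n = 2.
[H⁺] = 10^(−2.46) = 0.0035 M, and Q = [Ni²⁺]·P(H₂) / [H⁺]^2 = 480.
E = E° − (0.0592/2) log Q = 0.26 − (0.0592/2)(2.682) = 0.181 V.

0.18 V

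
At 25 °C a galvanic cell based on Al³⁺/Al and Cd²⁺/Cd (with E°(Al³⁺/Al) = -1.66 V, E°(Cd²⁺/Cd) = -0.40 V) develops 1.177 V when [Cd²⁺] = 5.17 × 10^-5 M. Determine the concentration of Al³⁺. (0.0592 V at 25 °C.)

From the Nernst equation, log Q = n(E° − E)/0.0592 = 6(1.26 − 1.177)/0.0592 = 8.412, so Q = 2.58 × 10^8.
With Q = [Al³⁺]^2/[Cd²⁺]^3 and the known concentrations, [Al³⁺]^2 in the numerator gives [Al³⁺] = 0.006 M.

0.006 M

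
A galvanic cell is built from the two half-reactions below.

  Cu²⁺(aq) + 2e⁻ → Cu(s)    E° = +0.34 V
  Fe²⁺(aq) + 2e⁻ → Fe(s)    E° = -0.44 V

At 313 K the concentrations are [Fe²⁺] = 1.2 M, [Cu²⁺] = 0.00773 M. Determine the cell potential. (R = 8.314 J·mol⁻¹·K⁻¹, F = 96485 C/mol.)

The Cu²⁺/Cu couple has the higher reduction potential and acts as the cathode, so E°_cell = +0.34 − (-0.44) = 0.78 V.
Balancing electrons gives n = 2; the reaction quotient is Q = [Fe²⁺]/[Cu²⁺] = 155.
E = E° − (RT/nF) ln Q = 0.78 − (8.314×313)/(2×96485) × (5.045) = 0.780 − 0.068 = 0.712 V.

0.712 V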